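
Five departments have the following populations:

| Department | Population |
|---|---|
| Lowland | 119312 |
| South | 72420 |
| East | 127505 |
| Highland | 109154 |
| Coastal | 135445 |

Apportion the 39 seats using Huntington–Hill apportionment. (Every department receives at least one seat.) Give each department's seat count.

With divisor 14432: modified quotas Lowland 8.267, South 5.018, East 8.835, Highland 7.563, Coastal 9.385.
Geometric-mean thresholds: Lowland √(8·9)=8.485, South √(5·6)=5.477, East √(8·9)=8.485, Highland √(7·8)=7.483, Coastal √(9·10)=9.487.
Each quota rounded against its threshold gives Lowland 8, South 5, East 9, Highland 8, Coastal 9 (total 39).

Lowland=8, South=5, East=9, Highland=8, Coastal=9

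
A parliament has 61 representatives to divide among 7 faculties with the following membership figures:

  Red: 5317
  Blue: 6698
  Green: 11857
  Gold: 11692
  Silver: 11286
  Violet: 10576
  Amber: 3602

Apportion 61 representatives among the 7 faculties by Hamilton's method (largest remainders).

Red: 5, Blue: 7, Green: 12, Gold: 12, Silver: 11, Violet: 10, Amber: 4

The standard divisor is 61028/61 ≈ 1000.459.
Standard quotas: Red 5.3146, Blue 6.6949, Green 11.8516, Gold 11.6866, Silver 11.2808, Violet 10.5711, Amber 3.6003.
Lower quotas: Red 5, Blue 6, Green 11, Gold 11, Silver 11, Violet 10, Amber 3 (sum 57, leaving 4 seats).
Remainders in descending order: Green 0.8516, Blue 0.6949, Gold 0.6866, Amber 0.6003, Violet 0.5711, Red 0.3146, Silver 0.2808.
Largest remainders: Green, Blue, Gold, Amber receive the extra seats.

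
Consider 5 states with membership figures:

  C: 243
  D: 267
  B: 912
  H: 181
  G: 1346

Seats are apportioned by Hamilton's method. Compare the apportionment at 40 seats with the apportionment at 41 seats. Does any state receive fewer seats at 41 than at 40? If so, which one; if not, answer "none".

H

At 40 seats: C 3, D 4, B 12, H 3, G 18.
At 41 seats: C 3, D 4, B 13, H 2, G 19.
H drops from 3 to 2.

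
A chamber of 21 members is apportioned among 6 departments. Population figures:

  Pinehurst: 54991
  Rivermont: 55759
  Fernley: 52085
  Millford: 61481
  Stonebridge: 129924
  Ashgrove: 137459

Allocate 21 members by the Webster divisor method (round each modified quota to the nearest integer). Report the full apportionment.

Pinehurst: 2, Rivermont: 2, Fernley: 2, Millford: 3, Stonebridge: 6, Ashgrove: 6

Standard divisor 491699/21 ≈ 23414.238; standard quotas: Pinehurst 2.349, Rivermont 2.381, Fernley 2.225, Millford 2.626, Stonebridge 5.549, Ashgrove 5.871.
Rounding to the nearest integer gives Pinehurst 2, Rivermont 2, Fernley 2, Millford 3, Stonebridge 6, Ashgrove 6 — total 21, matching the house size, so no adjustment is needed.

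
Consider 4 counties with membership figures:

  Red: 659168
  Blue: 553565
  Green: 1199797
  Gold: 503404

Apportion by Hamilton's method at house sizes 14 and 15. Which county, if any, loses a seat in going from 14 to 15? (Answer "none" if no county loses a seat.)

At 14 seats: Red 3, Blue 3, Green 6, Gold 2.
At 15 seats: Red 3, Blue 3, Green 6, Gold 3.
No county's allocation decreased.

none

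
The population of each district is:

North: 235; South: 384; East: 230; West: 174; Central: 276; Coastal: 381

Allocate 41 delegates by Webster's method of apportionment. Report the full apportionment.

Standard divisor 1680/41 ≈ 40.976; standard quotas: North 5.735, South 9.371, East 5.613, West 4.246, Central 6.736, Coastal 9.298.
Rounding to the nearest integer gives North 6, South 9, East 6, West 4, Central 7, Coastal 9 — total 41, matching the house size, so no adjustment is needed.

North 6; South 9; East 6; West 4; Central 7; Coastal 9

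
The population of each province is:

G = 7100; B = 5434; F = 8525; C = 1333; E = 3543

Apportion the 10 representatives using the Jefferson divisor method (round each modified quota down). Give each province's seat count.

G 3; B 2; F 4; C 0; E 1

Standard divisor 25935/10 ≈ 2593.5; standard quotas: G 2.738, B 2.095, F 3.287, C 0.514, E 1.366.
Rounding down gives 2, 2, 3, 0, 1 = 8 seats, so the divisor must be adjusted.
With modified divisor 2000: modified quotas G 3.550, B 2.717, F 4.263, C 0.666, E 1.772.
Rounding down: G 3, B 2, F 4, C 0, E 1 (total 10).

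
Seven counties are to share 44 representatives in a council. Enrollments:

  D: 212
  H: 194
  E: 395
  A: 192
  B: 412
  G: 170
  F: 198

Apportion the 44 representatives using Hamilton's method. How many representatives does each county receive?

Standard divisor: 1773 ÷ 44 ≈ 40.295.
Standard quotas: D 5.261, H 4.814, E 9.803, A 4.765, B 10.224, G 4.219, F 4.914.
Lower quotas: D 5, H 4, E 9, A 4, B 10, G 4, F 4 (sum 40, leaving 4 seats).
Remainders in descending order: F 0.914, H 0.814, E 0.803, A 0.765, D 0.261, B 0.224, G 0.219.
Largest remainders: F, H, E, A receive the extra seats.

D: 5, H: 5, E: 10, A: 5, B: 10, G: 4, F: 5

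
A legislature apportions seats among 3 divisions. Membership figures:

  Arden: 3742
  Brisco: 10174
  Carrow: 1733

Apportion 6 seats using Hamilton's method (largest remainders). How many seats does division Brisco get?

The standard divisor is 15649/6 ≈ 2608.167.
Standard quotas: Arden 1.4347, Brisco 3.9008, Carrow 0.6645.
Lower quotas: Arden 1, Brisco 3, Carrow 0 (sum 4, leaving 2 seats).
Remainders in descending order: Brisco 0.9008, Carrow 0.6645, Arden 0.4347.
Largest remainders: Brisco, Carrow receive the extra seats.
Brisco receives 4.

4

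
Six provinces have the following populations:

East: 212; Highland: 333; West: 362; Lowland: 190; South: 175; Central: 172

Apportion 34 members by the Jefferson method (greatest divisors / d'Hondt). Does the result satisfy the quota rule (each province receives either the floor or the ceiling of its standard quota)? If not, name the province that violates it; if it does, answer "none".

Standard quotas: East 4.992, Highland 7.841, West 8.524, Lowland 4.474, South 4.120, Central 4.050.
Jefferson allocation: East 5, Highland 8, West 9, Lowland 4, South 4, Central 4.
Every allocation lies between the lower and upper quota.

none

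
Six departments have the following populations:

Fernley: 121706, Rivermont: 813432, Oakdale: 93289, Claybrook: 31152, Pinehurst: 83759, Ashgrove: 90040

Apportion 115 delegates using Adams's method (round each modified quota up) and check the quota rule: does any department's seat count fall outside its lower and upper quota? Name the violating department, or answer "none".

Standard quotas: Fernley 11.348, Rivermont 75.844, Oakdale 8.698, Claybrook 2.905, Pinehurst 7.810, Ashgrove 8.395.
Adams allocation: Fernley 12, Rivermont 74, Oakdale 9, Claybrook 3, Pinehurst 8, Ashgrove 9.
Rivermont has quota 75.844 (lower 75, upper 76) but receives 74 — outside the quota interval.

Rivermont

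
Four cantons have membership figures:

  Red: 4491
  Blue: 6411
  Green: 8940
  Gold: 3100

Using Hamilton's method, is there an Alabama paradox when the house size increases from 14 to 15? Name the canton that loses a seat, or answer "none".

none

At 14 seats: Red 3, Blue 4, Green 5, Gold 2.
At 15 seats: Red 3, Blue 4, Green 6, Gold 2.
No canton's allocation decreased.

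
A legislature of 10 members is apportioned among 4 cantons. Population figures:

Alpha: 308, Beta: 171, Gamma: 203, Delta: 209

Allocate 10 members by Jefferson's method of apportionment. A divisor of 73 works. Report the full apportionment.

Alpha 4, Beta 2, Gamma 2, Delta 2

With modified divisor 73: modified quotas Alpha 4.219, Beta 2.342, Gamma 2.781, Delta 2.863.
Rounding down: Alpha 4, Beta 2, Gamma 2, Delta 2 (total 10).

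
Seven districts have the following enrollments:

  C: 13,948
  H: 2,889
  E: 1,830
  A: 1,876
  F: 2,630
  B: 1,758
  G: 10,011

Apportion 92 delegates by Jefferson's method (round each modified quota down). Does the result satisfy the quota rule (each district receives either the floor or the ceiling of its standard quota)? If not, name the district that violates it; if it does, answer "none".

Standard quotas: C 36.724, H 7.607, E 4.818, A 4.939, F 6.925, B 4.629, G 26.358.
Jefferson allocation: C 38, H 7, E 4, A 5, F 7, B 4, G 27.
C has quota 36.724 (lower 36, upper 37) but receives 38 — outside the quota interval.

C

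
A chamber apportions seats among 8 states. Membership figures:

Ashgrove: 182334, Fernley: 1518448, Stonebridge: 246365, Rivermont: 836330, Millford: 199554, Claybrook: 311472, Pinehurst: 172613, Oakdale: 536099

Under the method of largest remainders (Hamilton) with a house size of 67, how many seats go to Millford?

Standard divisor: 4003215 ÷ 67 ≈ 59749.478.
Standard quotas: Ashgrove 3.0516, Fernley 25.4136, Stonebridge 4.1233, Rivermont 13.9973, Millford 3.3398, Claybrook 5.2130, Pinehurst 2.8889, Oakdale 8.9724.
Lower quotas: Ashgrove 3, Fernley 25, Stonebridge 4, Rivermont 13, Millford 3, Claybrook 5, Pinehurst 2, Oakdale 8 (sum 63, leaving 4 seats).
Remainders in descending order: Rivermont 0.9973, Oakdale 0.9724, Pinehurst 0.8889, Fernley 0.4136, Millford 0.3398, Claybrook 0.2130, Stonebridge 0.1233, Ashgrove 0.0516.
The surplus seats go to Rivermont, Oakdale, Pinehurst, Fernley.
Millford receives 3.

3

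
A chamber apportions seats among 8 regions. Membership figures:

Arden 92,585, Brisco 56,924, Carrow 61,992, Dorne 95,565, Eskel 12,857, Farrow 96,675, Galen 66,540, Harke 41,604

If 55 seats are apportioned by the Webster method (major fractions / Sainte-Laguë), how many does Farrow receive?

10

Standard divisor 524742/55 ≈ 9540.764; standard quotas: Arden 9.704, Brisco 5.966, Carrow 6.498, Dorne 10.016, Eskel 1.348, Farrow 10.133, Galen 6.974, Harke 4.361.
Rounding to the nearest integer gives 10, 6, 6, 10, 1, 10, 7, 4 = 54 seats, so the divisor must be adjusted.
With modified divisor 9400: modified quotas Arden 9.849, Brisco 6.056, Carrow 6.595, Dorne 10.166, Eskel 1.368, Farrow 10.285, Galen 7.079, Harke 4.426.
Rounding to the nearest integer: Arden 10, Brisco 6, Carrow 7, Dorne 10, Eskel 1, Farrow 10, Galen 7, Harke 4 (total 55).
Farrow receives 10.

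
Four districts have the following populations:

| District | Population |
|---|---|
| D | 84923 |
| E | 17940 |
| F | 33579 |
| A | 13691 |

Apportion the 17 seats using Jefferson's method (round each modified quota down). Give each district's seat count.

Standard divisor 150133/17 ≈ 8831.353; standard quotas: D 9.616, E 2.031, F 3.802, A 1.550.
Rounding down gives 9, 2, 3, 1 = 15 seats, so the divisor must be adjusted.
With modified divisor 8100: modified quotas D 10.484, E 2.215, F 4.146, A 1.690.
Rounding down: D 10, E 2, F 4, A 1 (total 17).

D 10; E 2; F 4; A 1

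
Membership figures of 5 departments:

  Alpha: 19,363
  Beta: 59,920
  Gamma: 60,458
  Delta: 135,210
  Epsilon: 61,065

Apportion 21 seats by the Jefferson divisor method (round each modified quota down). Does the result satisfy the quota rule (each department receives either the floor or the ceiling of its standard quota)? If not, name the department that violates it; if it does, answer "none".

Standard quotas: Alpha 1.210, Beta 3.745, Gamma 3.778, Delta 8.450, Epsilon 3.816.
Jefferson allocation: Alpha 1, Beta 3, Gamma 4, Delta 9, Epsilon 4.
Every allocation lies between the lower and upper quota.

none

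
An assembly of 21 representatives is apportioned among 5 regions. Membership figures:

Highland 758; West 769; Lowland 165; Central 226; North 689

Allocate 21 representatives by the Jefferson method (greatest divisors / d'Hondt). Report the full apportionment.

Highland 6, West 6, Lowland 1, Central 2, North 6

Standard divisor 2607/21 ≈ 124.143; standard quotas: Highland 6.106, West 6.194, Lowland 1.329, Central 1.820, North 5.550.
Rounding down gives 6, 6, 1, 1, 5 = 19 seats, so the divisor must be adjusted.
With modified divisor 111: modified quotas Highland 6.829, West 6.928, Lowland 1.486, Central 2.036, North 6.207.
Rounding down: Highland 6, West 6, Lowland 1, Central 2, North 6 (total 21).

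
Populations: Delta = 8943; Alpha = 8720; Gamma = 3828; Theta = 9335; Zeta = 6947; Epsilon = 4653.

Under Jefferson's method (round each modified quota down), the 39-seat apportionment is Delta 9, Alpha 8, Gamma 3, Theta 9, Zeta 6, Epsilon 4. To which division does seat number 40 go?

Priority for the next seat is population ÷ (current seats + 1).
Priorities: Delta 894.300, Alpha 968.889, Gamma 957.000, Theta 933.500, Zeta 992.429, Epsilon 930.600.
Highest priority: Zeta.

Zeta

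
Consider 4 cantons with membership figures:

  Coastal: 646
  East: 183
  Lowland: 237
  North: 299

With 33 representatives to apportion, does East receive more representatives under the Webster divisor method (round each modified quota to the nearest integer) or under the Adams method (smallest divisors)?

Webster: Coastal 16, East 4, Lowland 6, North 7.
Adams: Coastal 15, East 5, Lowland 6, North 7.
East gets 4 under Webster and 5 under Adams.

Adams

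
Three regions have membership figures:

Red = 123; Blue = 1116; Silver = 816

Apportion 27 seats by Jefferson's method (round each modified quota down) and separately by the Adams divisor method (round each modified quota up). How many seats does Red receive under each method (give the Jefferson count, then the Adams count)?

1 and 2

Jefferson: Red 1, Blue 15, Silver 11.
Adams: Red 2, Blue 14, Silver 11.
Red gets 1 under Jefferson and 2 under Adams.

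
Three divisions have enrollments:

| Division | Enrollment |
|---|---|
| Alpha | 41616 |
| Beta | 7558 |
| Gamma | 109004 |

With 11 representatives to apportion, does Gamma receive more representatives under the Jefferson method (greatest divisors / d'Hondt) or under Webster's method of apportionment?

Jefferson: Alpha 3, Beta 0, Gamma 8.
Webster: Alpha 3, Beta 1, Gamma 7.
Gamma gets 8 under Jefferson and 7 under Webster.

Jefferson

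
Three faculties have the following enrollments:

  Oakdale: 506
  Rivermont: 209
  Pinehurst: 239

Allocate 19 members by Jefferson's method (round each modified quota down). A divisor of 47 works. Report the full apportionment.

With modified divisor 47: modified quotas Oakdale 10.766, Rivermont 4.447, Pinehurst 5.085.
Rounding down: Oakdale 10, Rivermont 4, Pinehurst 5 (total 19).

Oakdale 10; Rivermont 4; Pinehurst 5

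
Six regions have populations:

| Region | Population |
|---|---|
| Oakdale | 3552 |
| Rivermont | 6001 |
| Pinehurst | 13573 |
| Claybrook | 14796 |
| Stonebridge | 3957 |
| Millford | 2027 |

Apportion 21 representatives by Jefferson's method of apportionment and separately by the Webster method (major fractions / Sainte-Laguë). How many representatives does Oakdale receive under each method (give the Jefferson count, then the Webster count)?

Jefferson: Oakdale 1, Rivermont 3, Pinehurst 7, Claybrook 7, Stonebridge 2, Millford 1.
Webster: Oakdale 2, Rivermont 3, Pinehurst 6, Claybrook 7, Stonebridge 2, Millford 1.
Oakdale gets 1 under Jefferson and 2 under Webster.

1 and 2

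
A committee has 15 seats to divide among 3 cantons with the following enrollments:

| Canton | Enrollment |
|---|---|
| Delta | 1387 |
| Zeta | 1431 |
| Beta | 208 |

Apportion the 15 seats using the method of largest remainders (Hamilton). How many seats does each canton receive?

Total 3026; standard divisor 3026/15 ≈ 201.733.
Standard quotas: Delta 6.875, Zeta 7.094, Beta 1.031.
Lower quotas: Delta 6, Zeta 7, Beta 1 (sum 14, leaving 1 seat).
Remainders in descending order: Delta 0.875, Zeta 0.094, Beta 0.031.
The surplus seat goes to Delta.

Delta=7; Zeta=7; Beta=1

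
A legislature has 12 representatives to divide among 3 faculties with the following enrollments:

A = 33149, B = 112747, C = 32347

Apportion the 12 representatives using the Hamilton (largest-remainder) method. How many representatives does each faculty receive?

A 2, B 8, C 2

Total 178243; standard divisor 178243/12 ≈ 14853.583.
Standard quotas: A 2.2317, B 7.5906, C 2.1777.
Lower quotas: A 2, B 7, C 2 (sum 11, leaving 1 seat).
Remainders in descending order: B 0.5906, A 0.2317, C 0.1777.
Largest remainder: B receives the extra seat.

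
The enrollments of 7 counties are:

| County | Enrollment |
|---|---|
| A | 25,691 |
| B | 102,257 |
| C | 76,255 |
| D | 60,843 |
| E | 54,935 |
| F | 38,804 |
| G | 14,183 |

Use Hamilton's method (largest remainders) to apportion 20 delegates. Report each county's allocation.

Total 372968; standard divisor 372968/20 ≈ 18648.4.
Standard quotas: A 1.3777, B 5.4834, C 4.0891, D 3.2626, E 2.9458, F 2.0808, G 0.7605.
Lower quotas: A 1, B 5, C 4, D 3, E 2, F 2, G 0 (sum 17, leaving 3 seats).
Remainders in descending order: E 0.9458, G 0.7605, B 0.4834, A 0.3777, D 0.2626, C 0.0891, F 0.0808.
The surplus seats go to E, G, B.

A 1, B 6, C 4, D 3, E 3, F 2, G 1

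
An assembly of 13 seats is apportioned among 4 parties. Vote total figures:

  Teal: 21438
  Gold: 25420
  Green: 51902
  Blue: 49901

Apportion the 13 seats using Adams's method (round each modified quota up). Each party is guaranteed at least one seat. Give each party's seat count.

Teal 2; Gold 2; Green 5; Blue 4

Standard divisor 148661/13 ≈ 11435.462; standard quotas: Teal 1.875, Gold 2.223, Green 4.539, Blue 4.364.
Rounding up gives 2, 3, 5, 5 = 15 seats, so the divisor must be adjusted.
With modified divisor 12840: modified quotas Teal 1.670, Gold 1.980, Green 4.042, Blue 3.886.
Rounding up: Teal 2, Gold 2, Green 5, Blue 4 (total 13).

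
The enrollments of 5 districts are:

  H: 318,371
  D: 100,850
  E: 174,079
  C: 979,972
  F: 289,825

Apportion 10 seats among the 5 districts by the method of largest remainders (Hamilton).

Total 1863097; standard divisor 1863097/10 ≈ 186309.7.
Standard quotas: H 1.7088, D 0.5413, E 0.9344, C 5.2599, F 1.5556.
Lower quotas: H 1, D 0, E 0, C 5, F 1 (sum 7, leaving 3 seats).
Remainders in descending order: E 0.9344, H 0.7088, F 0.5556, D 0.5413, C 0.2599.
The surplus seats go to E, H, F.

H=2, D=0, E=1, C=5, F=2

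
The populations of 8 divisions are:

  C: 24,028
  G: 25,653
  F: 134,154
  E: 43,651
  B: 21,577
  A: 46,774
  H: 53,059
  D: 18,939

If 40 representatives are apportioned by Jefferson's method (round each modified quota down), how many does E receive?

Standard divisor 367835/40 ≈ 9195.875; standard quotas: C 2.613, G 2.790, F 14.588, E 4.747, B 2.346, A 5.086, H 5.770, D 2.060.
Rounding down gives 2, 2, 14, 4, 2, 5, 5, 2 = 36 seats, so the divisor must be adjusted.
With modified divisor 8470: modified quotas C 2.837, G 3.029, F 15.839, E 5.154, B 2.547, A 5.522, H 6.264, D 2.236.
Rounding down: C 2, G 3, F 15, E 5, B 2, A 5, H 6, D 2 (total 40).
E receives 5.

5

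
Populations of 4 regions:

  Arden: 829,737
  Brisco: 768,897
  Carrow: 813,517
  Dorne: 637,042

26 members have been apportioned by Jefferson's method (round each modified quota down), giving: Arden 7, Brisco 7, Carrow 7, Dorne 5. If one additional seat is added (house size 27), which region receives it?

Dorne

Priority for the next seat is population ÷ (current seats + 1).
Priorities: Arden 103717.125, Brisco 96112.125, Carrow 101689.625, Dorne 106173.667.
Highest priority: Dorne.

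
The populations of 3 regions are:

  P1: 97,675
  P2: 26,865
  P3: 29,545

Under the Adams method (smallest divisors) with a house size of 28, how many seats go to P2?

Standard divisor 154085/28 ≈ 5503.036; standard quotas: P1 17.749, P2 4.882, P3 5.369.
Rounding up gives 18, 5, 6 = 29 seats, so the divisor must be adjusted.
With modified divisor 5800: modified quotas P1 16.841, P2 4.632, P3 5.094.
Rounding up: P1 17, P2 5, P3 6 (total 28).
P2 receives 5.

5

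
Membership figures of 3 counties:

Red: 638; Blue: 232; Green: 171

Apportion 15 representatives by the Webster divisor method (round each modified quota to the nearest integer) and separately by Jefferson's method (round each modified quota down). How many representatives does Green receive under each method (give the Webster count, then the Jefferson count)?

3 and 2

Webster: Red 9, Blue 3, Green 3.
Jefferson: Red 10, Blue 3, Green 2.
Green gets 3 under Webster and 2 under Jefferson.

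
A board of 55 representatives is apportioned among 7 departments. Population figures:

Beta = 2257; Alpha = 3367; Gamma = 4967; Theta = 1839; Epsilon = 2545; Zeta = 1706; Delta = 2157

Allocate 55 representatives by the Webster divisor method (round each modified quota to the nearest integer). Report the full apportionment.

Beta 7, Alpha 10, Gamma 15, Theta 5, Epsilon 7, Zeta 5, Delta 6

Standard divisor 18838/55 ≈ 342.509; standard quotas: Beta 6.590, Alpha 9.830, Gamma 14.502, Theta 5.369, Epsilon 7.430, Zeta 4.981, Delta 6.298.
Rounding to the nearest integer gives Beta 7, Alpha 10, Gamma 15, Theta 5, Epsilon 7, Zeta 5, Delta 6 — total 55, matching the house size, so no adjustment is needed.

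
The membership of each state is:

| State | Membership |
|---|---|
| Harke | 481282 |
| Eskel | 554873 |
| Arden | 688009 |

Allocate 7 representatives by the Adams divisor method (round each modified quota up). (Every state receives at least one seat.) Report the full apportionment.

Standard divisor 1724164/7 ≈ 246309.143; standard quotas: Harke 1.954, Eskel 2.253, Arden 2.793.
Rounding up gives 2, 3, 3 = 8 seats, so the divisor must be adjusted.
With modified divisor 310700: modified quotas Harke 1.549, Eskel 1.786, Arden 2.214.
Rounding up: Harke 2, Eskel 2, Arden 3 (total 7).

Harke: 2, Eskel: 2, Arden: 3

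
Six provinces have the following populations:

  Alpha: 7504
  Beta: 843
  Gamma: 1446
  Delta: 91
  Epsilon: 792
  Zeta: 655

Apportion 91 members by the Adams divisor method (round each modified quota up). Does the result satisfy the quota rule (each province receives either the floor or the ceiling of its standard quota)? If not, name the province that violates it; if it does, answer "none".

Standard quotas: Alpha 60.265, Beta 6.770, Gamma 11.613, Delta 0.731, Epsilon 6.361, Zeta 5.260.
Adams allocation: Alpha 58, Beta 7, Gamma 12, Delta 1, Epsilon 7, Zeta 6.
Alpha has quota 60.265 (lower 60, upper 61) but receives 58 — outside the quota interval.

Alpha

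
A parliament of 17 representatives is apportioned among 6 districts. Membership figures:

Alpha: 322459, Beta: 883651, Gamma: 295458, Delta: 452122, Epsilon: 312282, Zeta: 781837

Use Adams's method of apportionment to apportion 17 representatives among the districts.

Alpha: 2, Beta: 4, Gamma: 2, Delta: 3, Epsilon: 2, Zeta: 4

Standard divisor 3047809/17 ≈ 179282.882; standard quotas: Alpha 1.799, Beta 4.929, Gamma 1.648, Delta 2.522, Epsilon 1.742, Zeta 4.361.
Rounding up gives 2, 5, 2, 3, 2, 5 = 19 seats, so the divisor must be adjusted.
With modified divisor 223500: modified quotas Alpha 1.443, Beta 3.954, Gamma 1.322, Delta 2.023, Epsilon 1.397, Zeta 3.498.
Rounding up: Alpha 2, Beta 4, Gamma 2, Delta 3, Epsilon 2, Zeta 4 (total 17).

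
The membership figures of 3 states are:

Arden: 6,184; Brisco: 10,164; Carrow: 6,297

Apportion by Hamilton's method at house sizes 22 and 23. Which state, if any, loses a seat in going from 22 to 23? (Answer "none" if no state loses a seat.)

none

At 22 seats: Arden 6, Brisco 10, Carrow 6.
At 23 seats: Arden 6, Brisco 10, Carrow 7.
No state's allocation decreased.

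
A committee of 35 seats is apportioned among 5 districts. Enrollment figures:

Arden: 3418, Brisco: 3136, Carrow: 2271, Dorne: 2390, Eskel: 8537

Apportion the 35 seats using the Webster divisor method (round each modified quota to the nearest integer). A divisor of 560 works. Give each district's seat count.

With modified divisor 560: modified quotas Arden 6.104, Brisco 5.600, Carrow 4.055, Dorne 4.268, Eskel 15.245.
Rounding to the nearest integer: Arden 6, Brisco 6, Carrow 4, Dorne 4, Eskel 15 (total 35).

Arden 6, Brisco 6, Carrow 4, Dorne 4, Eskel 15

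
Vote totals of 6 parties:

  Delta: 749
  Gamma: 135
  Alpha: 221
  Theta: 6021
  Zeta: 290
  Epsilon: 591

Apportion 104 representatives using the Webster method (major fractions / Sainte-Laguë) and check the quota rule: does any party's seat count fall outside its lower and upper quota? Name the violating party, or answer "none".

Theta

Standard quotas: Delta 9.728, Gamma 1.753, Alpha 2.870, Theta 78.205, Zeta 3.767, Epsilon 7.676.
Webster allocation: Delta 10, Gamma 2, Alpha 3, Theta 77, Zeta 4, Epsilon 8.
Theta has quota 78.205 (lower 78, upper 79) but receives 77 — outside the quota interval.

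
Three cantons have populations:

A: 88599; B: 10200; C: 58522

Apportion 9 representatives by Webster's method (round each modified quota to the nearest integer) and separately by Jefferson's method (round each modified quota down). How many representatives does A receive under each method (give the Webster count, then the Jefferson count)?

Webster: A 5, B 1, C 3.
Jefferson: A 6, B 0, C 3.
A gets 5 under Webster and 6 under Jefferson.

5 and 6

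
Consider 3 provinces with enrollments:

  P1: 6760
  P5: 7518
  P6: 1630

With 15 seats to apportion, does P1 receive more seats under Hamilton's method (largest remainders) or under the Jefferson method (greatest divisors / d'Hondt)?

Jefferson

Hamilton: P1 6, P5 7, P6 2.
Jefferson: P1 7, P5 7, P6 1.
P1 gets 6 under Hamilton and 7 under Jefferson.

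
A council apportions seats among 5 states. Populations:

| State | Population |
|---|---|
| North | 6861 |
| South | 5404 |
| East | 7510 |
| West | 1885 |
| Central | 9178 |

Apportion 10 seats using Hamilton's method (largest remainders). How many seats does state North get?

Standard divisor: 30838 ÷ 10 ≈ 3083.8.
Standard quotas: North 2.2249, South 1.7524, East 2.4353, West 0.6113, Central 2.9762.
Lower quotas: North 2, South 1, East 2, West 0, Central 2 (sum 7, leaving 3 seats).
Remainders in descending order: Central 0.9762, South 0.7524, West 0.6113, East 0.4353, North 0.2249.
The surplus seats go to Central, South, West.
North receives 2.

2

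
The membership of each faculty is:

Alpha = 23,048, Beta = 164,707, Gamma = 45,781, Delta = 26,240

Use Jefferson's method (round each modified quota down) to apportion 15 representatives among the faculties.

Alpha=1, Beta=10, Gamma=3, Delta=1

Standard divisor 259776/15 ≈ 17318.4; standard quotas: Alpha 1.331, Beta 9.511, Gamma 2.643, Delta 1.515.
Rounding down gives 1, 9, 2, 1 = 13 seats, so the divisor must be adjusted.
With modified divisor 15100: modified quotas Alpha 1.526, Beta 10.908, Gamma 3.032, Delta 1.738.
Rounding down: Alpha 1, Beta 10, Gamma 3, Delta 1 (total 15).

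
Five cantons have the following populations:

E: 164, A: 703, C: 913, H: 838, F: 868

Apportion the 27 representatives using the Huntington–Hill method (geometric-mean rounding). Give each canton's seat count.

E: 1, A: 5, C: 7, H: 7, F: 7

With divisor 129: modified quotas E 1.271, A 5.450, C 7.078, H 6.496, F 6.729.
Geometric-mean thresholds: E √(1·2)=1.414, A √(5·6)=5.477, C √(7·8)=7.483, H √(6·7)=6.481, F √(6·7)=6.481.
Each quota rounded against its threshold gives E 1, A 5, C 7, H 7, F 7 (total 27).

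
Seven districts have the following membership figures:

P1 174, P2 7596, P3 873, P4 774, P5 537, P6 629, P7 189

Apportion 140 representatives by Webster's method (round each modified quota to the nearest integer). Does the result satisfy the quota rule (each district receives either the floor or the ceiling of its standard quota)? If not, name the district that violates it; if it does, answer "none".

Standard quotas: P1 2.261, P2 98.723, P3 11.346, P4 10.059, P5 6.979, P6 8.175, P7 2.456.
Webster allocation: P1 2, P2 100, P3 11, P4 10, P5 7, P6 8, P7 2.
P2 has quota 98.723 (lower 98, upper 99) but receives 100 — outside the quota interval.

P2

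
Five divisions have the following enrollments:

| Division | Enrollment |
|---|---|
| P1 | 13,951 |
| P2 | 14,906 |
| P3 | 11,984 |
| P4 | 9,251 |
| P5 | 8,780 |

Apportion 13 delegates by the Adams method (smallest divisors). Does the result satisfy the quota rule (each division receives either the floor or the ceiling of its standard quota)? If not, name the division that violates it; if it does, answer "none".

none

Standard quotas: P1 3.081, P2 3.292, P3 2.646, P4 2.043, P5 1.939.
Adams allocation: P1 3, P2 3, P3 3, P4 2, P5 2.
Every allocation lies between the lower and upper quota.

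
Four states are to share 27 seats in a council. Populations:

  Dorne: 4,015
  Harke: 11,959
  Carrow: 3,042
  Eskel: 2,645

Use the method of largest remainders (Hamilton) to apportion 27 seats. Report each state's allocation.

Total 21661; standard divisor 21661/27 ≈ 802.259.
Standard quotas: Dorne 5.0046, Harke 14.9067, Carrow 3.7918, Eskel 3.2969.
Lower quotas: Dorne 5, Harke 14, Carrow 3, Eskel 3 (sum 25, leaving 2 seats).
Remainders in descending order: Harke 0.9067, Carrow 0.7918, Eskel 0.2969, Dorne 0.0046.
The surplus seats go to Harke, Carrow.

Dorne 5, Harke 15, Carrow 4, Eskel 3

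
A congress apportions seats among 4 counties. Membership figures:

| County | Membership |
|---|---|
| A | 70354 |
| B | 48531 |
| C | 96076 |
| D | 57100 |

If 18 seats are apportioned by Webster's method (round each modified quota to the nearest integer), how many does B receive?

Standard divisor 272061/18 ≈ 15114.5; standard quotas: A 4.655, B 3.211, C 6.357, D 3.778.
Rounding to the nearest integer gives A 5, B 3, C 6, D 4 — total 18, matching the house size, so no adjustment is needed.
B receives 3.

3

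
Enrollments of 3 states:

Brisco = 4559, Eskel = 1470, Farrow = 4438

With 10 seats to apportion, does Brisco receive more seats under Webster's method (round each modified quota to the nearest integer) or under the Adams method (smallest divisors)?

Webster

Webster: Brisco 5, Eskel 1, Farrow 4.
Adams: Brisco 4, Eskel 2, Farrow 4.
Brisco gets 5 under Webster and 4 under Adams.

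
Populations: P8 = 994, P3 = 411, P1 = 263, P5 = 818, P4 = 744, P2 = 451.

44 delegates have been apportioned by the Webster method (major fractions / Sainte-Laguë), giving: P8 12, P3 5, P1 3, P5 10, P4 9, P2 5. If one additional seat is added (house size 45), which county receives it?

P2

Priority for the next seat is population ÷ (current seats + 0.5).
Priorities: P8 79.520, P3 74.727, P1 75.143, P5 77.905, P4 78.316, P2 82.000.
Highest priority: P2.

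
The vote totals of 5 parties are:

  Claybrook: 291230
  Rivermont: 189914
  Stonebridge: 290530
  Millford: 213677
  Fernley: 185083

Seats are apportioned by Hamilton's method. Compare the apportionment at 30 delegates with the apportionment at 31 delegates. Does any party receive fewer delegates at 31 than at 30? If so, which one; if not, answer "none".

Millford

At 30 seats: Claybrook 7, Rivermont 5, Stonebridge 7, Millford 6, Fernley 5.
At 31 seats: Claybrook 8, Rivermont 5, Stonebridge 8, Millford 5, Fernley 5.
Millford drops from 6 to 5.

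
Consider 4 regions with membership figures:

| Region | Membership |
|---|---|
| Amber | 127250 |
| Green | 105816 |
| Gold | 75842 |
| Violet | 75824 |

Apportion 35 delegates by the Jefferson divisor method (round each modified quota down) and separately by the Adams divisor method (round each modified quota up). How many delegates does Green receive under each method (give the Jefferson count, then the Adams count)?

9 and 10

Jefferson: Amber 12, Green 9, Gold 7, Violet 7.
Adams: Amber 11, Green 10, Gold 7, Violet 7.
Green gets 9 under Jefferson and 10 under Adams.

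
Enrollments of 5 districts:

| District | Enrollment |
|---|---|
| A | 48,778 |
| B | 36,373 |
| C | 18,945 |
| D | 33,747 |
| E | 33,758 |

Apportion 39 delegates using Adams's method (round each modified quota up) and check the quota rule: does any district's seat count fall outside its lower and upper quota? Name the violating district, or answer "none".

Standard quotas: A 11.086, B 8.267, C 4.306, D 7.670, E 7.672.
Adams allocation: A 11, B 8, C 4, D 8, E 8.
Every allocation lies between the lower and upper quota.

none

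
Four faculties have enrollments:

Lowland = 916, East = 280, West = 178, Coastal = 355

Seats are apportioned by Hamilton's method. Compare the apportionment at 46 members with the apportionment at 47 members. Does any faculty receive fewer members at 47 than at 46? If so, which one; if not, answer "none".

At 46 seats: Lowland 24, East 8, West 5, Coastal 9.
At 47 seats: Lowland 25, East 7, West 5, Coastal 10.
East drops from 8 to 7.

East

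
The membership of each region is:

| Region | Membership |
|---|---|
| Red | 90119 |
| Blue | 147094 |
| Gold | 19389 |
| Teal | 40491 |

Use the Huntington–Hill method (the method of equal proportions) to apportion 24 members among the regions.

Red: 7, Blue: 12, Gold: 2, Teal: 3

With divisor 12423: modified quotas Red 7.254, Blue 11.840, Gold 1.561, Teal 3.259.
Geometric-mean thresholds: Red √(7·8)=7.483, Blue √(11·12)=11.489, Gold √(1·2)=1.414, Teal √(3·4)=3.464.
Each quota rounded against its threshold gives Red 7, Blue 12, Gold 2, Teal 3 (total 24).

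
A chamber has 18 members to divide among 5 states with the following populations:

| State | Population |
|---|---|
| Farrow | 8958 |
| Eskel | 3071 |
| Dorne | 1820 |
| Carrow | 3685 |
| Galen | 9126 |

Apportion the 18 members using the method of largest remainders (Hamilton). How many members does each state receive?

Standard divisor: 26660 ÷ 18 ≈ 1481.111.
Standard quotas: Farrow 6.0482, Eskel 2.0734, Dorne 1.2288, Carrow 2.4880, Galen 6.1616.
Lower quotas: Farrow 6, Eskel 2, Dorne 1, Carrow 2, Galen 6 (sum 17, leaving 1 seat).
Remainders in descending order: Carrow 0.4880, Dorne 0.2288, Galen 0.1616, Eskel 0.0734, Farrow 0.0482.
The surplus seat goes to Carrow.

Farrow 6, Eskel 2, Dorne 1, Carrow 3, Galen 6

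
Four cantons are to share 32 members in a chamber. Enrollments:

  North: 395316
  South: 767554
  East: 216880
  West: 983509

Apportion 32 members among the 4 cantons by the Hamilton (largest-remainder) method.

Standard divisor: 2363259 ÷ 32 ≈ 73851.844.
Standard quotas: North 5.3528, South 10.3932, East 2.9367, West 13.3173.
Lower quotas: North 5, South 10, East 2, West 13 (sum 30, leaving 2 seats).
Remainders in descending order: East 0.9367, South 0.3932, North 0.3528, West 0.3173.
The surplus seats go to East, South.

North: 5, South: 11, East: 3, West: 13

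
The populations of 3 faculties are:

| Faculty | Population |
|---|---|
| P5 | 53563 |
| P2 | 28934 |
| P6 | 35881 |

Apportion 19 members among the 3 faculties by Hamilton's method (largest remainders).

Total 118378; standard divisor 118378/19 ≈ 6230.421.
Standard quotas: P5 8.5970, P2 4.6440, P6 5.7590.
Lower quotas: P5 8, P2 4, P6 5 (sum 17, leaving 2 seats).
Remainders in descending order: P6 0.7590, P2 0.6440, P5 0.5970.
The surplus seats go to P6, P2.

P5 8; P2 5; P6 6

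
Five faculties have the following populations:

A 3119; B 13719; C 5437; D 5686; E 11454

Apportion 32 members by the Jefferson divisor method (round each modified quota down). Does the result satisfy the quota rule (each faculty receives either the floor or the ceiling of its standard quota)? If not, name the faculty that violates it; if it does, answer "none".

none

Standard quotas: A 2.532, B 11.138, C 4.414, D 4.616, E 9.299.
Jefferson allocation: A 2, B 12, C 4, D 4, E 10.
Every allocation lies between the lower and upper quota.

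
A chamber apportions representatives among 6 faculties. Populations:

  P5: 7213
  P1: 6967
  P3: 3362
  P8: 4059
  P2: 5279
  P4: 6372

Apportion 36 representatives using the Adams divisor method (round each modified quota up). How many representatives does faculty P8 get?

Standard divisor 33252/36 ≈ 923.667; standard quotas: P5 7.809, P1 7.543, P3 3.640, P8 4.394, P2 5.715, P4 6.899.
Rounding up gives 8, 8, 4, 5, 6, 7 = 38 seats, so the divisor must be adjusted.
With modified divisor 1020: modified quotas P5 7.072, P1 6.830, P3 3.296, P8 3.979, P2 5.175, P4 6.247.
Rounding up: P5 8, P1 7, P3 4, P8 4, P2 6, P4 7 (total 36).
P8 receives 4.

4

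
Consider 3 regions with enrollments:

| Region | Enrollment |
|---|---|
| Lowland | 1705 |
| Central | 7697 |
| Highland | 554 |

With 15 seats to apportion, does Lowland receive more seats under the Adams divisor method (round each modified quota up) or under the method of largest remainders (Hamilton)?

Adams

Adams: Lowland 3, Central 11, Highland 1.
Hamilton: Lowland 2, Central 12, Highland 1.
Lowland gets 3 under Adams and 2 under Hamilton.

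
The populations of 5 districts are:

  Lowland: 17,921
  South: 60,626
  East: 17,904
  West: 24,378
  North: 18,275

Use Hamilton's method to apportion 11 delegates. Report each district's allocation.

Lowland 1, South 5, East 1, West 2, North 2

Total 139104; standard divisor 139104/11 ≈ 12645.818.
Standard quotas: Lowland 1.4171, South 4.7942, East 1.4158, West 1.9278, North 1.4451.
Lower quotas: Lowland 1, South 4, East 1, West 1, North 1 (sum 8, leaving 3 seats).
Remainders in descending order: West 0.9278, South 0.7942, North 0.4451, Lowland 0.4171, East 0.4158.
Largest remainders: West, South, North receive the extra seats.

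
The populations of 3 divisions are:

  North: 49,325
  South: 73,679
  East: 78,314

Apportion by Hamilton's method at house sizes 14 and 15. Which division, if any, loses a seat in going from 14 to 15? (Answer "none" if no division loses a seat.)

none

At 14 seats: North 3, South 5, East 6.
At 15 seats: North 4, South 5, East 6.
No division's allocation decreased.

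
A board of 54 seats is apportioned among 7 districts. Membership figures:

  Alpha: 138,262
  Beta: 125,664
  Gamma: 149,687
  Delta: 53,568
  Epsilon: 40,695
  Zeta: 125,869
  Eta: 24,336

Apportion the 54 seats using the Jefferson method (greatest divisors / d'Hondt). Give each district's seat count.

Alpha: 12, Beta: 10, Gamma: 13, Delta: 4, Epsilon: 3, Zeta: 10, Eta: 2

Standard divisor 658081/54 ≈ 12186.685; standard quotas: Alpha 11.345, Beta 10.312, Gamma 12.283, Delta 4.396, Epsilon 3.339, Zeta 10.328, Eta 1.997.
Rounding down gives 11, 10, 12, 4, 3, 10, 1 = 51 seats, so the divisor must be adjusted.
With modified divisor 11480: modified quotas Alpha 12.044, Beta 10.946, Gamma 13.039, Delta 4.666, Epsilon 3.545, Zeta 10.964, Eta 2.120.
Rounding down: Alpha 12, Beta 10, Gamma 13, Delta 4, Epsilon 3, Zeta 10, Eta 2 (total 54).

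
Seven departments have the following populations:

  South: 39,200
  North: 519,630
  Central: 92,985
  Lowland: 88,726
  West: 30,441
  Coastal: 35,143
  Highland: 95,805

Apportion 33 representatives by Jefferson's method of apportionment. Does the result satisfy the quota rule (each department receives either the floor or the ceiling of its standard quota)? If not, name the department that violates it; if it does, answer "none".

Standard quotas: South 1.434, North 19.012, Central 3.402, Lowland 3.246, West 1.114, Coastal 1.286, Highland 3.505.
Jefferson allocation: South 1, North 21, Central 3, Lowland 3, West 1, Coastal 1, Highland 3.
North has quota 19.012 (lower 19, upper 20) but receives 21 — outside the quota interval.

North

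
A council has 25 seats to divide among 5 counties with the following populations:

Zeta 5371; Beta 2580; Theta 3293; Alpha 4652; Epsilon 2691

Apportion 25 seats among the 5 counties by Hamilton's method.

Zeta 7, Beta 4, Theta 4, Alpha 6, Epsilon 4

Total 18587; standard divisor 18587/25 ≈ 743.48.
Standard quotas: Zeta 7.2241, Beta 3.4702, Theta 4.4292, Alpha 6.2571, Epsilon 3.6195.
Lower quotas: Zeta 7, Beta 3, Theta 4, Alpha 6, Epsilon 3 (sum 23, leaving 2 seats).
Remainders in descending order: Epsilon 0.6195, Beta 0.4702, Theta 0.4292, Alpha 0.2571, Zeta 0.2241.
Largest remainders: Epsilon, Beta receive the extra seats.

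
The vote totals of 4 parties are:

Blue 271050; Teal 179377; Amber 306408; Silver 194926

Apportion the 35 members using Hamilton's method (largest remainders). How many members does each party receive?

Blue 10; Teal 7; Amber 11; Silver 7

Total 951761; standard divisor 951761/35 ≈ 27193.171.
Standard quotas: Blue 9.9676, Teal 6.5964, Amber 11.2678, Silver 7.1682.
Lower quotas: Blue 9, Teal 6, Amber 11, Silver 7 (sum 33, leaving 2 seats).
Remainders in descending order: Blue 0.9676, Teal 0.5964, Amber 0.2678, Silver 0.1682.
Largest remainders: Blue, Teal receive the extra seats.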